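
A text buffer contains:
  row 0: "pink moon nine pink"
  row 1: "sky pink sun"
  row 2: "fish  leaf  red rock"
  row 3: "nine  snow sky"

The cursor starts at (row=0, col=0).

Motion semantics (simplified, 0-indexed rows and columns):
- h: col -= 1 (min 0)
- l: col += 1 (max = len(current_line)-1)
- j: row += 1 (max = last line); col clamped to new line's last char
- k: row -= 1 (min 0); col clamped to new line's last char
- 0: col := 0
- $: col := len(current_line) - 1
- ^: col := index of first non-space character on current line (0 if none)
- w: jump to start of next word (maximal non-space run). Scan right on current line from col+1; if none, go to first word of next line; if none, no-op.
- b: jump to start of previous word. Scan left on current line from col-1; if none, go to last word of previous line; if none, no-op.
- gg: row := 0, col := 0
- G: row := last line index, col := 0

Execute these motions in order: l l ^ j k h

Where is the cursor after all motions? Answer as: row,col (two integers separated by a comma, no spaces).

Answer: 0,0

Derivation:
After 1 (l): row=0 col=1 char='i'
After 2 (l): row=0 col=2 char='n'
After 3 (^): row=0 col=0 char='p'
After 4 (j): row=1 col=0 char='s'
After 5 (k): row=0 col=0 char='p'
After 6 (h): row=0 col=0 char='p'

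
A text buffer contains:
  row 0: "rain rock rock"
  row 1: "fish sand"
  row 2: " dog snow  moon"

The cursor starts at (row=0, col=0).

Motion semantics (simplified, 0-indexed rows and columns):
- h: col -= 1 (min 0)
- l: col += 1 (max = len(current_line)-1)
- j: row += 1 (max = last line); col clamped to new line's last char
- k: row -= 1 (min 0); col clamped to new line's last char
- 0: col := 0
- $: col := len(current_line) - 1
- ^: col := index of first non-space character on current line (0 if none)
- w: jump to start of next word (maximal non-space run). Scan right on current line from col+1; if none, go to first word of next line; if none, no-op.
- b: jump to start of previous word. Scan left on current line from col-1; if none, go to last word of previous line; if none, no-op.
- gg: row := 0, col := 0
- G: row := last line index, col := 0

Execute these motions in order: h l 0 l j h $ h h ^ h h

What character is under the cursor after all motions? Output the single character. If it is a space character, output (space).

Answer: f

Derivation:
After 1 (h): row=0 col=0 char='r'
After 2 (l): row=0 col=1 char='a'
After 3 (0): row=0 col=0 char='r'
After 4 (l): row=0 col=1 char='a'
After 5 (j): row=1 col=1 char='i'
After 6 (h): row=1 col=0 char='f'
After 7 ($): row=1 col=8 char='d'
After 8 (h): row=1 col=7 char='n'
After 9 (h): row=1 col=6 char='a'
After 10 (^): row=1 col=0 char='f'
After 11 (h): row=1 col=0 char='f'
After 12 (h): row=1 col=0 char='f'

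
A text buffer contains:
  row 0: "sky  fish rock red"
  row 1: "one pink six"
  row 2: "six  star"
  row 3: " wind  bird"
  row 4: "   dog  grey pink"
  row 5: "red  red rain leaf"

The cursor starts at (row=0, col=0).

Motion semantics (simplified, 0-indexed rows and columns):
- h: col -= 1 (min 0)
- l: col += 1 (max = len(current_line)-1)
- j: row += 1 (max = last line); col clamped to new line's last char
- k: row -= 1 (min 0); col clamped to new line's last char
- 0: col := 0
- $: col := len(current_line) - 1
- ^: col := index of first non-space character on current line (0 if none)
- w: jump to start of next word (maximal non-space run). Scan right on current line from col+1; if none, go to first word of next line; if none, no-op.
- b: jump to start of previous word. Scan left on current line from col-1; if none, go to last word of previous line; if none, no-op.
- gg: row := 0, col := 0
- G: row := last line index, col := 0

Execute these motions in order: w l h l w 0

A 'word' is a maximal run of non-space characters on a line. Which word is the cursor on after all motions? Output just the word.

Answer: sky

Derivation:
After 1 (w): row=0 col=5 char='f'
After 2 (l): row=0 col=6 char='i'
After 3 (h): row=0 col=5 char='f'
After 4 (l): row=0 col=6 char='i'
After 5 (w): row=0 col=10 char='r'
After 6 (0): row=0 col=0 char='s'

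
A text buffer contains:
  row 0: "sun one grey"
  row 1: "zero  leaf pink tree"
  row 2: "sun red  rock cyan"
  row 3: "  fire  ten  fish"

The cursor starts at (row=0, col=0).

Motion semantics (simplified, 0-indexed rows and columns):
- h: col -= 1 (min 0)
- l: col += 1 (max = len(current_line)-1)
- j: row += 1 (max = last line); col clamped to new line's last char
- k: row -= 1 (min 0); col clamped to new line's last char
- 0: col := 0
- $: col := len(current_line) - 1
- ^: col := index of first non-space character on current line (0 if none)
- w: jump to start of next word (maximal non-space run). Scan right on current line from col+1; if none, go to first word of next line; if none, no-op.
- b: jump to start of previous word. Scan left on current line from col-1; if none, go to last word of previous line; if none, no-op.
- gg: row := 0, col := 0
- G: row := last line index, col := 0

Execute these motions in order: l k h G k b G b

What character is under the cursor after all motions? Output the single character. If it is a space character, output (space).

After 1 (l): row=0 col=1 char='u'
After 2 (k): row=0 col=1 char='u'
After 3 (h): row=0 col=0 char='s'
After 4 (G): row=3 col=0 char='_'
After 5 (k): row=2 col=0 char='s'
After 6 (b): row=1 col=16 char='t'
After 7 (G): row=3 col=0 char='_'
After 8 (b): row=2 col=14 char='c'

Answer: c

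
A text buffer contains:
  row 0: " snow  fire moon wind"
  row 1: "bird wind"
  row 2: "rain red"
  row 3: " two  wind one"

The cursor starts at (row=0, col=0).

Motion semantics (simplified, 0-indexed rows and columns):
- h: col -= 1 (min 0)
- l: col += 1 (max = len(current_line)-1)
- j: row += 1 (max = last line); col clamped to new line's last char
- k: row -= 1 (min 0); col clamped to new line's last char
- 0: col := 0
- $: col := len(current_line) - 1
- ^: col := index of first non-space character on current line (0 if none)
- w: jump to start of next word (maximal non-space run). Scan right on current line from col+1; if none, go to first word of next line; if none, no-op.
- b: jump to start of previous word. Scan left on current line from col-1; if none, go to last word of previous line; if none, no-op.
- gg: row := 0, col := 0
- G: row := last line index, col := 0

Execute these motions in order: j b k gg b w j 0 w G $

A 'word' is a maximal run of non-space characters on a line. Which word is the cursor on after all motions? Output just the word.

After 1 (j): row=1 col=0 char='b'
After 2 (b): row=0 col=17 char='w'
After 3 (k): row=0 col=17 char='w'
After 4 (gg): row=0 col=0 char='_'
After 5 (b): row=0 col=0 char='_'
After 6 (w): row=0 col=1 char='s'
After 7 (j): row=1 col=1 char='i'
After 8 (0): row=1 col=0 char='b'
After 9 (w): row=1 col=5 char='w'
After 10 (G): row=3 col=0 char='_'
After 11 ($): row=3 col=13 char='e'

Answer: one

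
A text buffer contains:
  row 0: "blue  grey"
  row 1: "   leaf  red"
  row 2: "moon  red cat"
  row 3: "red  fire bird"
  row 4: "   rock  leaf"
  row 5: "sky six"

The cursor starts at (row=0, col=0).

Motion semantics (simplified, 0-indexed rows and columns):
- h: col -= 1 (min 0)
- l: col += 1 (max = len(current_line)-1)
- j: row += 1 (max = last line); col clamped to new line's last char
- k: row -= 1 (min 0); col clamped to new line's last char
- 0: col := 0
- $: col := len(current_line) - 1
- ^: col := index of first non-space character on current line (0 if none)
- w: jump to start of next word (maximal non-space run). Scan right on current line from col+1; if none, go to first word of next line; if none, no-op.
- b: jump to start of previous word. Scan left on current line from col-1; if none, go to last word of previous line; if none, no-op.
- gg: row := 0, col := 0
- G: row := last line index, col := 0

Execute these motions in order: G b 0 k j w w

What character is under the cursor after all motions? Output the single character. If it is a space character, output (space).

After 1 (G): row=5 col=0 char='s'
After 2 (b): row=4 col=9 char='l'
After 3 (0): row=4 col=0 char='_'
After 4 (k): row=3 col=0 char='r'
After 5 (j): row=4 col=0 char='_'
After 6 (w): row=4 col=3 char='r'
After 7 (w): row=4 col=9 char='l'

Answer: l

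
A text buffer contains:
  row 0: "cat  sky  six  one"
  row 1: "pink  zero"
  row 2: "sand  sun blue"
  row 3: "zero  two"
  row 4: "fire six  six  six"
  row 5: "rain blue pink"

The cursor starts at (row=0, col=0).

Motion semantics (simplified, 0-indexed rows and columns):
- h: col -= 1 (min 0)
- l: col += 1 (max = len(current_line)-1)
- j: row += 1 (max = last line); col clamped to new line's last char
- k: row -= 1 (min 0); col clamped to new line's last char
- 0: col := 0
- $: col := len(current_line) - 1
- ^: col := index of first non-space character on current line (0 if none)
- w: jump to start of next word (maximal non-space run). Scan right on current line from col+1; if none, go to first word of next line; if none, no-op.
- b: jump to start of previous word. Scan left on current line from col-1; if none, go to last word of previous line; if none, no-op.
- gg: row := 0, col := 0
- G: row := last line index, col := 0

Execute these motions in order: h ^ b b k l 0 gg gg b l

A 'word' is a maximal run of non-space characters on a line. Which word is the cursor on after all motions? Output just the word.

Answer: cat

Derivation:
After 1 (h): row=0 col=0 char='c'
After 2 (^): row=0 col=0 char='c'
After 3 (b): row=0 col=0 char='c'
After 4 (b): row=0 col=0 char='c'
After 5 (k): row=0 col=0 char='c'
After 6 (l): row=0 col=1 char='a'
After 7 (0): row=0 col=0 char='c'
After 8 (gg): row=0 col=0 char='c'
After 9 (gg): row=0 col=0 char='c'
After 10 (b): row=0 col=0 char='c'
After 11 (l): row=0 col=1 char='a'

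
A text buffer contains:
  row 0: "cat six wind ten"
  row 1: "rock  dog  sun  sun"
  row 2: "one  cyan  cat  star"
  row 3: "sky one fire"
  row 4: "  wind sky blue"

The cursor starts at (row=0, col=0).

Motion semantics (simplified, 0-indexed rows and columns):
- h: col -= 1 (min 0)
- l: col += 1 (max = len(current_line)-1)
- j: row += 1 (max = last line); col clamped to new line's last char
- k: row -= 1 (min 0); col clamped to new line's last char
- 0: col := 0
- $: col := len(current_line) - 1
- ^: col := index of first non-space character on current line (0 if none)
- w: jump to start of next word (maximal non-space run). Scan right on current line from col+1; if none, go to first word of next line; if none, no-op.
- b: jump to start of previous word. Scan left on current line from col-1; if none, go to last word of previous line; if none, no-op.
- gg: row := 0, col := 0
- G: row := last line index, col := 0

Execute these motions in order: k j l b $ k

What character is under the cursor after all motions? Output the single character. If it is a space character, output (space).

After 1 (k): row=0 col=0 char='c'
After 2 (j): row=1 col=0 char='r'
After 3 (l): row=1 col=1 char='o'
After 4 (b): row=1 col=0 char='r'
After 5 ($): row=1 col=18 char='n'
After 6 (k): row=0 col=15 char='n'

Answer: n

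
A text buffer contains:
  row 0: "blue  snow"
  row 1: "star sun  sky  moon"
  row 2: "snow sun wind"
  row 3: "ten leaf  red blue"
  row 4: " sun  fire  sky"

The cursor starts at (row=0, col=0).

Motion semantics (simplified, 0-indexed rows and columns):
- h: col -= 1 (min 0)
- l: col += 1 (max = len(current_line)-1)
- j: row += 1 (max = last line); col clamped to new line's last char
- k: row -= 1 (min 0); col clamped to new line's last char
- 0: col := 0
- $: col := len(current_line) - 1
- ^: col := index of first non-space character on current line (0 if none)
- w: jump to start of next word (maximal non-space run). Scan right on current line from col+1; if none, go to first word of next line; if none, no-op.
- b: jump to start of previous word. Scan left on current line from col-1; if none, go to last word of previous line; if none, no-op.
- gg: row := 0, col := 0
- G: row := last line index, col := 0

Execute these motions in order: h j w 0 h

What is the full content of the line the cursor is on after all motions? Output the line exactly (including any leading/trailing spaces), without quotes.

Answer: star sun  sky  moon

Derivation:
After 1 (h): row=0 col=0 char='b'
After 2 (j): row=1 col=0 char='s'
After 3 (w): row=1 col=5 char='s'
After 4 (0): row=1 col=0 char='s'
After 5 (h): row=1 col=0 char='s'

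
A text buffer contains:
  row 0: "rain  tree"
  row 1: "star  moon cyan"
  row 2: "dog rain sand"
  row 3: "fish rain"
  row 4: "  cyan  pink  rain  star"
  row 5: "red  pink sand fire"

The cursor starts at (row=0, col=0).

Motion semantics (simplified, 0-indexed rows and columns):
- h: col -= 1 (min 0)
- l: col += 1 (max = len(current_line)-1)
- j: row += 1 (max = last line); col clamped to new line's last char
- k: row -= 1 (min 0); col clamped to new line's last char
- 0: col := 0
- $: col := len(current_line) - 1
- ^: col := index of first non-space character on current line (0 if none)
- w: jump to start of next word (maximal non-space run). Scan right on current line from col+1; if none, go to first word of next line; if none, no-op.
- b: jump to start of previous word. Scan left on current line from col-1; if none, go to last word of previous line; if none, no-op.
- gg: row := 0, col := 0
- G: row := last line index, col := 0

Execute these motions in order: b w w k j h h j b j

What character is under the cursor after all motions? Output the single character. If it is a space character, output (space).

Answer: n

Derivation:
After 1 (b): row=0 col=0 char='r'
After 2 (w): row=0 col=6 char='t'
After 3 (w): row=1 col=0 char='s'
After 4 (k): row=0 col=0 char='r'
After 5 (j): row=1 col=0 char='s'
After 6 (h): row=1 col=0 char='s'
After 7 (h): row=1 col=0 char='s'
After 8 (j): row=2 col=0 char='d'
After 9 (b): row=1 col=11 char='c'
After 10 (j): row=2 col=11 char='n'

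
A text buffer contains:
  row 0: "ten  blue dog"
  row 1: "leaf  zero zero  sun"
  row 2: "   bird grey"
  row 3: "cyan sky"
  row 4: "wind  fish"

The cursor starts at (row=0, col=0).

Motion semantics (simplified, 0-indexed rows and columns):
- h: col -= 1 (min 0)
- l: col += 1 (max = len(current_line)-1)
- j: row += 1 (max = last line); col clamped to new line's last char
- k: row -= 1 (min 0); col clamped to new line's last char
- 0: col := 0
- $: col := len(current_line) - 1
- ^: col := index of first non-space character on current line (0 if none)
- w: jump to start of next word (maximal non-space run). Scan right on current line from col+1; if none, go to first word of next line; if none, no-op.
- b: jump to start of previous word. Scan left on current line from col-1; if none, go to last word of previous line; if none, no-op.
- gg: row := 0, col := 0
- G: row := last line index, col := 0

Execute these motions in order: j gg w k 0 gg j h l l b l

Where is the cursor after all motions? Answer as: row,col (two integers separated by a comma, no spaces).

After 1 (j): row=1 col=0 char='l'
After 2 (gg): row=0 col=0 char='t'
After 3 (w): row=0 col=5 char='b'
After 4 (k): row=0 col=5 char='b'
After 5 (0): row=0 col=0 char='t'
After 6 (gg): row=0 col=0 char='t'
After 7 (j): row=1 col=0 char='l'
After 8 (h): row=1 col=0 char='l'
After 9 (l): row=1 col=1 char='e'
After 10 (l): row=1 col=2 char='a'
After 11 (b): row=1 col=0 char='l'
After 12 (l): row=1 col=1 char='e'

Answer: 1,1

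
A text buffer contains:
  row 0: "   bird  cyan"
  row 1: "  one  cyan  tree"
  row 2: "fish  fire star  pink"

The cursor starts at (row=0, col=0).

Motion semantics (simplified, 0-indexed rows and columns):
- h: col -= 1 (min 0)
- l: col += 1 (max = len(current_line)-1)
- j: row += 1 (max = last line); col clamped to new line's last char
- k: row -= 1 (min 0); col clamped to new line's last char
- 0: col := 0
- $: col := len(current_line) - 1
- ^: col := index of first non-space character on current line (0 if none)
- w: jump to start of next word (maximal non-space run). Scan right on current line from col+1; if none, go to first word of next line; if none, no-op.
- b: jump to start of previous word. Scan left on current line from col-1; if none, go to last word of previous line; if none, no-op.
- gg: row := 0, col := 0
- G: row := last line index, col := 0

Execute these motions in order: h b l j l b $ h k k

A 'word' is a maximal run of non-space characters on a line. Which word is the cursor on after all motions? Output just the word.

After 1 (h): row=0 col=0 char='_'
After 2 (b): row=0 col=0 char='_'
After 3 (l): row=0 col=1 char='_'
After 4 (j): row=1 col=1 char='_'
After 5 (l): row=1 col=2 char='o'
After 6 (b): row=0 col=9 char='c'
After 7 ($): row=0 col=12 char='n'
After 8 (h): row=0 col=11 char='a'
After 9 (k): row=0 col=11 char='a'
After 10 (k): row=0 col=11 char='a'

Answer: cyan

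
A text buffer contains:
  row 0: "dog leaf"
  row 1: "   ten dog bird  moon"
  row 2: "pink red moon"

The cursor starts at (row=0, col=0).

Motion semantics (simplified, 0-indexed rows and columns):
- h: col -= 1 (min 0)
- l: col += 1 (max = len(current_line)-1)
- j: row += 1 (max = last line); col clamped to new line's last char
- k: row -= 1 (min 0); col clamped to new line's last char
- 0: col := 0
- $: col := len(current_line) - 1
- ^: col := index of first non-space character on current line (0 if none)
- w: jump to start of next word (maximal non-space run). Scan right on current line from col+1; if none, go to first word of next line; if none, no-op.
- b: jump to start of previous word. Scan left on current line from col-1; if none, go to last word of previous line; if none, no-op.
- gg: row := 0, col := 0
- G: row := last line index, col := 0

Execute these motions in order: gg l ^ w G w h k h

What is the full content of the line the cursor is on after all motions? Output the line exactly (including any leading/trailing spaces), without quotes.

After 1 (gg): row=0 col=0 char='d'
After 2 (l): row=0 col=1 char='o'
After 3 (^): row=0 col=0 char='d'
After 4 (w): row=0 col=4 char='l'
After 5 (G): row=2 col=0 char='p'
After 6 (w): row=2 col=5 char='r'
After 7 (h): row=2 col=4 char='_'
After 8 (k): row=1 col=4 char='e'
After 9 (h): row=1 col=3 char='t'

Answer:    ten dog bird  moon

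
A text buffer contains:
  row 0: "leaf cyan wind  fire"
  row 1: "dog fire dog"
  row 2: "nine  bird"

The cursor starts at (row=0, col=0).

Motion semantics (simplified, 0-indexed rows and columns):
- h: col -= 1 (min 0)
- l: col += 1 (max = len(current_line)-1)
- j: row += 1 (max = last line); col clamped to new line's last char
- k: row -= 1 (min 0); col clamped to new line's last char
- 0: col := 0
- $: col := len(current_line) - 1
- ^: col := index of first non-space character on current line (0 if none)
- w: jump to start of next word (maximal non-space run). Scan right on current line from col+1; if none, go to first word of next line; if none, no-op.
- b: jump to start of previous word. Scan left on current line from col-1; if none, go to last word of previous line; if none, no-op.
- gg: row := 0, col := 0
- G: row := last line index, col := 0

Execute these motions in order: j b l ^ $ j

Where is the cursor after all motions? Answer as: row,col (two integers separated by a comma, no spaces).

Answer: 1,11

Derivation:
After 1 (j): row=1 col=0 char='d'
After 2 (b): row=0 col=16 char='f'
After 3 (l): row=0 col=17 char='i'
After 4 (^): row=0 col=0 char='l'
After 5 ($): row=0 col=19 char='e'
After 6 (j): row=1 col=11 char='g'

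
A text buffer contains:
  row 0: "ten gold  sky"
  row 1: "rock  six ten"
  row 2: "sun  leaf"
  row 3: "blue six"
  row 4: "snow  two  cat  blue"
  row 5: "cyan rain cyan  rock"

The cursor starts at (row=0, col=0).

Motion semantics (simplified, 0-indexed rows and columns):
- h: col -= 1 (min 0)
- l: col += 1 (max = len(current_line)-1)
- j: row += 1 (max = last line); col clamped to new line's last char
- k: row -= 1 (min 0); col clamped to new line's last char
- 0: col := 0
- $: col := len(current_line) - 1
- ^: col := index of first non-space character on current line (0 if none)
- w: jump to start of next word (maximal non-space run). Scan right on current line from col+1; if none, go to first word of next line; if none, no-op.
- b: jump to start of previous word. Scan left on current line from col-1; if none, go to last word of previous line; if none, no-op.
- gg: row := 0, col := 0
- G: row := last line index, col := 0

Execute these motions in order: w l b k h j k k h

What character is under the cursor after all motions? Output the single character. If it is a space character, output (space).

After 1 (w): row=0 col=4 char='g'
After 2 (l): row=0 col=5 char='o'
After 3 (b): row=0 col=4 char='g'
After 4 (k): row=0 col=4 char='g'
After 5 (h): row=0 col=3 char='_'
After 6 (j): row=1 col=3 char='k'
After 7 (k): row=0 col=3 char='_'
After 8 (k): row=0 col=3 char='_'
After 9 (h): row=0 col=2 char='n'

Answer: n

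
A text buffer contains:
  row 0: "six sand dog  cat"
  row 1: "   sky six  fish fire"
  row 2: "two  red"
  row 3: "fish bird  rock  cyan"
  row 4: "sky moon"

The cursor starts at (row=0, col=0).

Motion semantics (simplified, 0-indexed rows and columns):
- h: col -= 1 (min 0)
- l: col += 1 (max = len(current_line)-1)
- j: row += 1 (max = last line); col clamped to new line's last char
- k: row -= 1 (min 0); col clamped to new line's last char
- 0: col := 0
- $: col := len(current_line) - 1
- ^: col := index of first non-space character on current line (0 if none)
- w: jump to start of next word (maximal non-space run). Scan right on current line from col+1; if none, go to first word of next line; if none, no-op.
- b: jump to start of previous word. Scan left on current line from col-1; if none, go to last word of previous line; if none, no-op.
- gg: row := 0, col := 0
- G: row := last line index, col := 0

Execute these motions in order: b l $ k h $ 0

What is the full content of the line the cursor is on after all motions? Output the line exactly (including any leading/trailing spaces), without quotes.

Answer: six sand dog  cat

Derivation:
After 1 (b): row=0 col=0 char='s'
After 2 (l): row=0 col=1 char='i'
After 3 ($): row=0 col=16 char='t'
After 4 (k): row=0 col=16 char='t'
After 5 (h): row=0 col=15 char='a'
After 6 ($): row=0 col=16 char='t'
After 7 (0): row=0 col=0 char='s'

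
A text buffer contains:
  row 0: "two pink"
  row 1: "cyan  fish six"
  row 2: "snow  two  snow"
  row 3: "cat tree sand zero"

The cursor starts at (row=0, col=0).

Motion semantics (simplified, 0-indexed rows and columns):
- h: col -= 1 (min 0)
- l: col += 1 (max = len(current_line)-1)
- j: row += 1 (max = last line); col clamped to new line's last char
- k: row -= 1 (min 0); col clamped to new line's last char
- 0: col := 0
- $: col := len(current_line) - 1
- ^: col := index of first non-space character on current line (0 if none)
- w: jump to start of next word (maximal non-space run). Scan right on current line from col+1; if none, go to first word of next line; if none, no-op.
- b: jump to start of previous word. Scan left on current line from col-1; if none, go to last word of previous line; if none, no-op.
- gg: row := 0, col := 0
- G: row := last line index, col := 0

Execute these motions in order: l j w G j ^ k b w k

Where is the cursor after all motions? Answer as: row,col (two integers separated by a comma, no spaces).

After 1 (l): row=0 col=1 char='w'
After 2 (j): row=1 col=1 char='y'
After 3 (w): row=1 col=6 char='f'
After 4 (G): row=3 col=0 char='c'
After 5 (j): row=3 col=0 char='c'
After 6 (^): row=3 col=0 char='c'
After 7 (k): row=2 col=0 char='s'
After 8 (b): row=1 col=11 char='s'
After 9 (w): row=2 col=0 char='s'
After 10 (k): row=1 col=0 char='c'

Answer: 1,0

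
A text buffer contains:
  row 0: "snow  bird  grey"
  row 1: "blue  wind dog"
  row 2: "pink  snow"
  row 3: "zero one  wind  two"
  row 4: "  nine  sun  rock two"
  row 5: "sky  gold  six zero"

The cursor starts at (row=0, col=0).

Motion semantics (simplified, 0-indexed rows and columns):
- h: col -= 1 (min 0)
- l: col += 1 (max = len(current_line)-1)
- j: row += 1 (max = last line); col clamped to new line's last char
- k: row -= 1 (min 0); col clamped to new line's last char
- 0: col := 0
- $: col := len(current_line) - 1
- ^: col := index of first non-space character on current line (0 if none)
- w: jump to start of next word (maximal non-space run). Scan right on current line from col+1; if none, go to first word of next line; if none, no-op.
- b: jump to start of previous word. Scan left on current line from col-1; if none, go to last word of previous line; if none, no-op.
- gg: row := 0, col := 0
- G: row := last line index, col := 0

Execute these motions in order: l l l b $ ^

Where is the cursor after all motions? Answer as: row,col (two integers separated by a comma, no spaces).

After 1 (l): row=0 col=1 char='n'
After 2 (l): row=0 col=2 char='o'
After 3 (l): row=0 col=3 char='w'
After 4 (b): row=0 col=0 char='s'
After 5 ($): row=0 col=15 char='y'
After 6 (^): row=0 col=0 char='s'

Answer: 0,0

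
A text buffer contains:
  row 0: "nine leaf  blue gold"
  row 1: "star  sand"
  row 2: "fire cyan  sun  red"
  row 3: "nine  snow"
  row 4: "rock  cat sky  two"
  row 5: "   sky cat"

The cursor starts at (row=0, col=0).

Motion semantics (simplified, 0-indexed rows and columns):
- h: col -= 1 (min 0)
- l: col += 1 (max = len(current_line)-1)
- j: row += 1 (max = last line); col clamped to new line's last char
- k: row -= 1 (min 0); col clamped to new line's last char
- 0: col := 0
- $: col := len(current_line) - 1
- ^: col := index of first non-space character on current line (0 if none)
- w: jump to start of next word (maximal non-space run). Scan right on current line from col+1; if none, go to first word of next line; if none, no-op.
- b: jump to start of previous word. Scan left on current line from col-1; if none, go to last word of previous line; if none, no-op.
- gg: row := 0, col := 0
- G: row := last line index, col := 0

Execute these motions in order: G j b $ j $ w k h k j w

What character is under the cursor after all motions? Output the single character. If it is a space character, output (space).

After 1 (G): row=5 col=0 char='_'
After 2 (j): row=5 col=0 char='_'
After 3 (b): row=4 col=15 char='t'
After 4 ($): row=4 col=17 char='o'
After 5 (j): row=5 col=9 char='t'
After 6 ($): row=5 col=9 char='t'
After 7 (w): row=5 col=9 char='t'
After 8 (k): row=4 col=9 char='_'
After 9 (h): row=4 col=8 char='t'
After 10 (k): row=3 col=8 char='o'
After 11 (j): row=4 col=8 char='t'
After 12 (w): row=4 col=10 char='s'

Answer: s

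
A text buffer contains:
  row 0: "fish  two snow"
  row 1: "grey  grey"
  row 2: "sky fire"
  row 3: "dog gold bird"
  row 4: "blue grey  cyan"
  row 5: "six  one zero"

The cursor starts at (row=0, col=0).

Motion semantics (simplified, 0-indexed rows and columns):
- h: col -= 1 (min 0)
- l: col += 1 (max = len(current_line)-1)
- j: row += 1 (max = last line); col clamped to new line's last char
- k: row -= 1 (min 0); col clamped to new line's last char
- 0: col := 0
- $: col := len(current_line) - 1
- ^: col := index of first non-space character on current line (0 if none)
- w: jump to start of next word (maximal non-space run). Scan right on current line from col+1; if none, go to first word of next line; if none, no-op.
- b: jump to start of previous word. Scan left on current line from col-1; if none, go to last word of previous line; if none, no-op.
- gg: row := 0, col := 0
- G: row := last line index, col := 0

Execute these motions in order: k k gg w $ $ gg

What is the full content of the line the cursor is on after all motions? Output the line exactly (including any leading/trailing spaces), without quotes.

After 1 (k): row=0 col=0 char='f'
After 2 (k): row=0 col=0 char='f'
After 3 (gg): row=0 col=0 char='f'
After 4 (w): row=0 col=6 char='t'
After 5 ($): row=0 col=13 char='w'
After 6 ($): row=0 col=13 char='w'
After 7 (gg): row=0 col=0 char='f'

Answer: fish  two snow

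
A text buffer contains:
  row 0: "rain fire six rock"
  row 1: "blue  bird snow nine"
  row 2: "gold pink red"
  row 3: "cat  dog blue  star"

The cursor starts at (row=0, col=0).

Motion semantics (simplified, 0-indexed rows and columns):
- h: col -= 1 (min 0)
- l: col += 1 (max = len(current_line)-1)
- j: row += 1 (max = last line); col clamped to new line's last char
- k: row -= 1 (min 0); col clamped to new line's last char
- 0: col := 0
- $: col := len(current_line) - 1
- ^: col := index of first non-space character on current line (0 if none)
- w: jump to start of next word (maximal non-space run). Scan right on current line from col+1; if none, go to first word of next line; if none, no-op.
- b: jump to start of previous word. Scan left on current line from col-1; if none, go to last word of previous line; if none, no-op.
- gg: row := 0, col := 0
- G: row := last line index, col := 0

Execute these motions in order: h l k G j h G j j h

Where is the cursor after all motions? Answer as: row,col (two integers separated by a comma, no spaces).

Answer: 3,0

Derivation:
After 1 (h): row=0 col=0 char='r'
After 2 (l): row=0 col=1 char='a'
After 3 (k): row=0 col=1 char='a'
After 4 (G): row=3 col=0 char='c'
After 5 (j): row=3 col=0 char='c'
After 6 (h): row=3 col=0 char='c'
After 7 (G): row=3 col=0 char='c'
After 8 (j): row=3 col=0 char='c'
After 9 (j): row=3 col=0 char='c'
After 10 (h): row=3 col=0 char='c'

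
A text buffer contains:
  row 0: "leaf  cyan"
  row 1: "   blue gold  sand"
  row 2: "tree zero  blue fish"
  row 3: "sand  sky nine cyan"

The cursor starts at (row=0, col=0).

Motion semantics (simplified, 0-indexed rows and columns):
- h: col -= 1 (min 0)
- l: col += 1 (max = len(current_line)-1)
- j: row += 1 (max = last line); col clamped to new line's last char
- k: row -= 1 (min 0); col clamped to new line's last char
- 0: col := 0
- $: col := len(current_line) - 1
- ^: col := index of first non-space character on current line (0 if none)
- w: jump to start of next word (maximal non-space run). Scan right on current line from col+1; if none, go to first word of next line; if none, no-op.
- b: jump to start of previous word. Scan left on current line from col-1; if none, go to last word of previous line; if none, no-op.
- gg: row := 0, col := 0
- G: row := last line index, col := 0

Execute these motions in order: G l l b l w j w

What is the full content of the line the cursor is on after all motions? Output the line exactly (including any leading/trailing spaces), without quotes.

After 1 (G): row=3 col=0 char='s'
After 2 (l): row=3 col=1 char='a'
After 3 (l): row=3 col=2 char='n'
After 4 (b): row=3 col=0 char='s'
After 5 (l): row=3 col=1 char='a'
After 6 (w): row=3 col=6 char='s'
After 7 (j): row=3 col=6 char='s'
After 8 (w): row=3 col=10 char='n'

Answer: sand  sky nine cyan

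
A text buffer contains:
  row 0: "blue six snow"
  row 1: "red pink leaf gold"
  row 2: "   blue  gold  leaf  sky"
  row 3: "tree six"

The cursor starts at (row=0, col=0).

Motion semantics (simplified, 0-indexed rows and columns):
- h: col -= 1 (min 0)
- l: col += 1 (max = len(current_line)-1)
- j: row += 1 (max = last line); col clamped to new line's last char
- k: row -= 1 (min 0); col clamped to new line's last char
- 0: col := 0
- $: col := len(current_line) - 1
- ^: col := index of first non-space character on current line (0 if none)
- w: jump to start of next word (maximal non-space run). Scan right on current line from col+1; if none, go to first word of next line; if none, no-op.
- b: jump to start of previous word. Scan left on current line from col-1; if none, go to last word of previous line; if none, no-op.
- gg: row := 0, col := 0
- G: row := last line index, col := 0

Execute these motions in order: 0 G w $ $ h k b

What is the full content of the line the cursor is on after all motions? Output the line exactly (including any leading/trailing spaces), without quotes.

After 1 (0): row=0 col=0 char='b'
After 2 (G): row=3 col=0 char='t'
After 3 (w): row=3 col=5 char='s'
After 4 ($): row=3 col=7 char='x'
After 5 ($): row=3 col=7 char='x'
After 6 (h): row=3 col=6 char='i'
After 7 (k): row=2 col=6 char='e'
After 8 (b): row=2 col=3 char='b'

Answer:    blue  gold  leaf  sky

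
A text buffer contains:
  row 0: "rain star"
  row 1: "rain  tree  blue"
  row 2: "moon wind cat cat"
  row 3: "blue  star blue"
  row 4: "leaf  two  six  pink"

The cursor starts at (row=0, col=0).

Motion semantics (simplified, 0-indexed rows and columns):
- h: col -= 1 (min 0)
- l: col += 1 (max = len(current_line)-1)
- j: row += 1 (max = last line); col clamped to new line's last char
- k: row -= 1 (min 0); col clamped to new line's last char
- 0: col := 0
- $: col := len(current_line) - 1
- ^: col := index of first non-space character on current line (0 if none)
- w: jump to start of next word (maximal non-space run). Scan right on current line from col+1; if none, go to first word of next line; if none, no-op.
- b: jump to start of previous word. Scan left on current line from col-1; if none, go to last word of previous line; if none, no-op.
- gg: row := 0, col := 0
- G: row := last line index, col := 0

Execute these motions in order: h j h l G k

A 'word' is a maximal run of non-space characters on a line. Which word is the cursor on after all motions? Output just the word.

After 1 (h): row=0 col=0 char='r'
After 2 (j): row=1 col=0 char='r'
After 3 (h): row=1 col=0 char='r'
After 4 (l): row=1 col=1 char='a'
After 5 (G): row=4 col=0 char='l'
After 6 (k): row=3 col=0 char='b'

Answer: blue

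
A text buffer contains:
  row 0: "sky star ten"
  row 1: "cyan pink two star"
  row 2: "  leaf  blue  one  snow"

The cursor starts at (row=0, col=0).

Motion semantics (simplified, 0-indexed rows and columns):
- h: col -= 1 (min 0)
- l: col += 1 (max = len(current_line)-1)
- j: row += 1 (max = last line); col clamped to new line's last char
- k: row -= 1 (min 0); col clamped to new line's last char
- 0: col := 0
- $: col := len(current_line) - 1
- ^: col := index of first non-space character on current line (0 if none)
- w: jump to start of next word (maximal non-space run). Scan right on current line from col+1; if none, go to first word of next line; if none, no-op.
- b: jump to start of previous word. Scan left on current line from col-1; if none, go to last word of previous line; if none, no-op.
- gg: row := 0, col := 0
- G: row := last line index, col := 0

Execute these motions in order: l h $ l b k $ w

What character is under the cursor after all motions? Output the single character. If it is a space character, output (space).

After 1 (l): row=0 col=1 char='k'
After 2 (h): row=0 col=0 char='s'
After 3 ($): row=0 col=11 char='n'
After 4 (l): row=0 col=11 char='n'
After 5 (b): row=0 col=9 char='t'
After 6 (k): row=0 col=9 char='t'
After 7 ($): row=0 col=11 char='n'
After 8 (w): row=1 col=0 char='c'

Answer: c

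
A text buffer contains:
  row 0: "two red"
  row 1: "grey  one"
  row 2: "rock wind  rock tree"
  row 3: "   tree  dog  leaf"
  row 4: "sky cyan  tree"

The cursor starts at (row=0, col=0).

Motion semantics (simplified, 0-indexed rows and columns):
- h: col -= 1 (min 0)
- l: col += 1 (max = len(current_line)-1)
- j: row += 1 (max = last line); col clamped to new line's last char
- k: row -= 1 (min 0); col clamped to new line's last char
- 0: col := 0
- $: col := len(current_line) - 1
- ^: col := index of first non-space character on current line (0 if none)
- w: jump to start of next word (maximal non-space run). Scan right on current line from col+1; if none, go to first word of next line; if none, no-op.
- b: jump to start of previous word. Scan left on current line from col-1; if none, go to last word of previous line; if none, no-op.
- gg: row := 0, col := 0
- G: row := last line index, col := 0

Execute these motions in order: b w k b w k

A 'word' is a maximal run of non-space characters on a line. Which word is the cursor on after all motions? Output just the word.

After 1 (b): row=0 col=0 char='t'
After 2 (w): row=0 col=4 char='r'
After 3 (k): row=0 col=4 char='r'
After 4 (b): row=0 col=0 char='t'
After 5 (w): row=0 col=4 char='r'
After 6 (k): row=0 col=4 char='r'

Answer: red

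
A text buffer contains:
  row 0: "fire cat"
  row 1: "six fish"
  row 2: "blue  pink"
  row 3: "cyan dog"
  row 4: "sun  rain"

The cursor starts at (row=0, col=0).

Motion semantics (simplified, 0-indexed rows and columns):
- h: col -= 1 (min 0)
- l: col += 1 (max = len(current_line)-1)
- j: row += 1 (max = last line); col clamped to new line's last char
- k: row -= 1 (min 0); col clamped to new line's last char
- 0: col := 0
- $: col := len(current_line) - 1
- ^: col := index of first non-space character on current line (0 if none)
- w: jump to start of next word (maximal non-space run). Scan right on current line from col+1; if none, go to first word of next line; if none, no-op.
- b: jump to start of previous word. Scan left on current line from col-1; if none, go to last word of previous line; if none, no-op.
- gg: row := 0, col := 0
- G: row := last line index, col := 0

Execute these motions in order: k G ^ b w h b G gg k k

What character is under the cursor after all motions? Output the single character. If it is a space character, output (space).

After 1 (k): row=0 col=0 char='f'
After 2 (G): row=4 col=0 char='s'
After 3 (^): row=4 col=0 char='s'
After 4 (b): row=3 col=5 char='d'
After 5 (w): row=4 col=0 char='s'
After 6 (h): row=4 col=0 char='s'
After 7 (b): row=3 col=5 char='d'
After 8 (G): row=4 col=0 char='s'
After 9 (gg): row=0 col=0 char='f'
After 10 (k): row=0 col=0 char='f'
After 11 (k): row=0 col=0 char='f'

Answer: f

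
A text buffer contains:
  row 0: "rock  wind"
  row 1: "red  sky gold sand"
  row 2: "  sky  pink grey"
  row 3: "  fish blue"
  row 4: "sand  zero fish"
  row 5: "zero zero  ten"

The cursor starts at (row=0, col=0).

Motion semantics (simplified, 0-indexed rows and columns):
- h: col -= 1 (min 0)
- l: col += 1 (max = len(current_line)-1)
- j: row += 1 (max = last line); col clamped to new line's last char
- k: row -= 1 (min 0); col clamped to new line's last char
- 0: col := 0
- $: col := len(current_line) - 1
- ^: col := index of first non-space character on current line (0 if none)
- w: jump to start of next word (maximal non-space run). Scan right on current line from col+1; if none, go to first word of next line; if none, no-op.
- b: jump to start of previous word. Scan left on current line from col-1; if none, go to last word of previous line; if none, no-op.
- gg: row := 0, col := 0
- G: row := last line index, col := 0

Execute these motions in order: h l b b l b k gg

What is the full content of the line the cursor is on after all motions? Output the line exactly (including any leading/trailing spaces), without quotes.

After 1 (h): row=0 col=0 char='r'
After 2 (l): row=0 col=1 char='o'
After 3 (b): row=0 col=0 char='r'
After 4 (b): row=0 col=0 char='r'
After 5 (l): row=0 col=1 char='o'
After 6 (b): row=0 col=0 char='r'
After 7 (k): row=0 col=0 char='r'
After 8 (gg): row=0 col=0 char='r'

Answer: rock  wind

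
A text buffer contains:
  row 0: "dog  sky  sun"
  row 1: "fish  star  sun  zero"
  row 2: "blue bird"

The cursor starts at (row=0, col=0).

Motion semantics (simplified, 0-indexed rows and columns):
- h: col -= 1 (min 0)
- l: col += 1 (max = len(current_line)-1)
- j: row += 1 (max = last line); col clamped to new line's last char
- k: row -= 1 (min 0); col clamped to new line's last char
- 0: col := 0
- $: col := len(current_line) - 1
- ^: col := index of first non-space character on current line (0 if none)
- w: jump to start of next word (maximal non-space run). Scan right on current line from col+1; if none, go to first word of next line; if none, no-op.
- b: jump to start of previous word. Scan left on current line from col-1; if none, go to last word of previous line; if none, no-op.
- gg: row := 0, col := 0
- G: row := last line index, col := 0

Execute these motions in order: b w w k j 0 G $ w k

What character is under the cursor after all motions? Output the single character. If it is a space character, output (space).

Answer: a

Derivation:
After 1 (b): row=0 col=0 char='d'
After 2 (w): row=0 col=5 char='s'
After 3 (w): row=0 col=10 char='s'
After 4 (k): row=0 col=10 char='s'
After 5 (j): row=1 col=10 char='_'
After 6 (0): row=1 col=0 char='f'
After 7 (G): row=2 col=0 char='b'
After 8 ($): row=2 col=8 char='d'
After 9 (w): row=2 col=8 char='d'
After 10 (k): row=1 col=8 char='a'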